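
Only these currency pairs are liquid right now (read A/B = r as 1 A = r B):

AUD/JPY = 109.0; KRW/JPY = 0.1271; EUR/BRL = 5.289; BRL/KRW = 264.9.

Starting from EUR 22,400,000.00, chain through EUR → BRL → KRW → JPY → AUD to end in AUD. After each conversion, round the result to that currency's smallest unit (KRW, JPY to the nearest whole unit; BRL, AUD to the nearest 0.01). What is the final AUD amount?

AUD 36,595,071.18

EUR 22,400,000.00 × 5.289 = BRL 118,473,600.00
BRL 118,473,600.00 × 264.9 = KRW 31,383,656,640
KRW 31,383,656,640 × 0.1271 = JPY 3,988,862,759
JPY 3,988,862,759 ÷ 109.0 = AUD 36,595,071.18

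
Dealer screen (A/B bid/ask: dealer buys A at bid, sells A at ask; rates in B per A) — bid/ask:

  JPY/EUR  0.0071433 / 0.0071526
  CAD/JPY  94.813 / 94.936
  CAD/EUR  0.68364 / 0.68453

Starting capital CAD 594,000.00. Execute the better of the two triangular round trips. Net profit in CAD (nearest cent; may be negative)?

Net profit: CAD 4,024.59

Best loop CAD → EUR → JPY → CAD:
CAD 594,000.00 × 0.68364 (sell CAD at bid) = EUR 406,082.16
EUR 406,082.16 ÷ 0.0071526 (buy JPY at ask) = JPY 56,774,063
JPY 56,774,063 ÷ 94.936 (buy CAD at ask) = CAD 598,024.59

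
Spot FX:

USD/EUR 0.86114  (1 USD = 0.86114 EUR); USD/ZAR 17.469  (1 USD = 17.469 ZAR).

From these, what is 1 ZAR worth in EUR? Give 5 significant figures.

ZAR/EUR = 0.049295

1 ZAR ÷ 17.469 = 0.0572443 USD
0.0572443 USD × 0.86114 = 0.0492953 EUR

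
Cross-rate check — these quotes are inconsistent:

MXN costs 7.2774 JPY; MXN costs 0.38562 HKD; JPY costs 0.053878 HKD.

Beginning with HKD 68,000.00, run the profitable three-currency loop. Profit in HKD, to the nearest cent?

Profit: HKD 1,141.23

Profitable loop is HKD → MXN → JPY → HKD:
HKD 68,000.00 ÷ 0.38562 = MXN 176,339.40
MXN 176,339.40 × 7.2774 = JPY 1,283,292
JPY 1,283,292 × 0.053878 = HKD 69,141.23
Profit = HKD 69,141.23 − HKD 68,000.00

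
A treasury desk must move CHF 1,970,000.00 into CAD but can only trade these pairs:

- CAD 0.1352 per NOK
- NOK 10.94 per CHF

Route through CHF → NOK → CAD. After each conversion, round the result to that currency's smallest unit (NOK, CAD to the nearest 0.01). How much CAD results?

CAD 2,913,803.36

CHF 1,970,000.00 × 10.94 = NOK 21,551,800.00
NOK 21,551,800.00 × 0.1352 = CAD 2,913,803.36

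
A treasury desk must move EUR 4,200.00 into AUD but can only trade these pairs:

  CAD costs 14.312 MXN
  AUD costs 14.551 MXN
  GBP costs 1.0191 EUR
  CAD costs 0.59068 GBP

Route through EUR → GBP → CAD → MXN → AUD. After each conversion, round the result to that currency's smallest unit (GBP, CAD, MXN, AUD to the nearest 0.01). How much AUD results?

EUR 4,200.00 ÷ 1.0191 = GBP 4,121.28
GBP 4,121.28 ÷ 0.59068 = CAD 6,977.18
CAD 6,977.18 × 14.312 = MXN 99,857.40
MXN 99,857.40 ÷ 14.551 = AUD 6,862.58

AUD 6,862.58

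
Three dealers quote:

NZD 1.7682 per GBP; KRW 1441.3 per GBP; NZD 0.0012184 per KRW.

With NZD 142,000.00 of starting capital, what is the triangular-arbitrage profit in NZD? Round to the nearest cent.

Profit: NZD 980.05

Profitable loop is NZD → KRW → GBP → NZD:
NZD 142,000.00 ÷ 0.0012184 = KRW 116,546,290
KRW 116,546,290 ÷ 1441.3 = GBP 80,861.92
GBP 80,861.92 × 1.7682 = NZD 142,980.05
Profit = NZD 142,980.05 − NZD 142,000.00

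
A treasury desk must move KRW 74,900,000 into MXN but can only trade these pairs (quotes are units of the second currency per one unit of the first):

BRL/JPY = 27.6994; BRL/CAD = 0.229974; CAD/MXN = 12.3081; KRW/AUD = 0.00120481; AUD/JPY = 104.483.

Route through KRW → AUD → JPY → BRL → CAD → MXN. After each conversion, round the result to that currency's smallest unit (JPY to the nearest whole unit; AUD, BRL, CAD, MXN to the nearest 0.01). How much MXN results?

KRW 74,900,000 × 0.00120481 = AUD 90,240.27
AUD 90,240.27 × 104.483 = JPY 9,428,574
JPY 9,428,574 ÷ 27.6994 = BRL 340,389.11
BRL 340,389.11 × 0.229974 = CAD 78,280.65
CAD 78,280.65 × 12.3081 = MXN 963,486.07

MXN 963,486.07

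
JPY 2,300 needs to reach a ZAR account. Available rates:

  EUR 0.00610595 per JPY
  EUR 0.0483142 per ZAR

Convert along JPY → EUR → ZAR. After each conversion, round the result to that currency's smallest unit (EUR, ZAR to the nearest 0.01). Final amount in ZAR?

ZAR 290.60

JPY 2,300 × 0.00610595 = EUR 14.04
EUR 14.04 ÷ 0.0483142 = ZAR 290.60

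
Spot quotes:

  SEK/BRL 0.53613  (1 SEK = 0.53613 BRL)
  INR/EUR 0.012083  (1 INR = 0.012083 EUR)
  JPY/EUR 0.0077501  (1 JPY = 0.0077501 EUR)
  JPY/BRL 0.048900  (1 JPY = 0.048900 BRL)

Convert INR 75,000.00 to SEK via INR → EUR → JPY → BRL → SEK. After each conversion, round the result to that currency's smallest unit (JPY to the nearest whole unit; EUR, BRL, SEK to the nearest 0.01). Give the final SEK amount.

INR 75,000.00 × 0.012083 = EUR 906.23
EUR 906.23 ÷ 0.0077501 = JPY 116,931
JPY 116,931 × 0.048900 = BRL 5,717.93
BRL 5,717.93 ÷ 0.53613 = SEK 10,665.19

SEK 10,665.19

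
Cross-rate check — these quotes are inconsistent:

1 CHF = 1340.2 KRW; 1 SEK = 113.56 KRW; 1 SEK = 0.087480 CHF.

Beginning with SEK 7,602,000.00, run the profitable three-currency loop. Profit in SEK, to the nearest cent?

Profit: SEK 246,395.31

Profitable loop is SEK → CHF → KRW → SEK:
SEK 7,602,000.00 × 0.087480 = CHF 665,022.96
CHF 665,022.96 × 1340.2 = KRW 891,263,771
KRW 891,263,771 ÷ 113.56 = SEK 7,848,395.31
Profit = SEK 7,848,395.31 − SEK 7,602,000.00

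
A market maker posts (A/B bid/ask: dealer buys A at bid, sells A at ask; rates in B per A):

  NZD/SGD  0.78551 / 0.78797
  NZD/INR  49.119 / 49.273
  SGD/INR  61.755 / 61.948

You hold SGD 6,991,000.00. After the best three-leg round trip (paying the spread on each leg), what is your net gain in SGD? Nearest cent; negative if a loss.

Best loop SGD → NZD → INR → SGD:
SGD 6,991,000.00 ÷ 0.78797 (buy NZD at ask) = NZD 8,872,165.18
NZD 8,872,165.18 × 49.119 (sell NZD at bid) = INR 435,791,881.67
INR 435,791,881.67 ÷ 61.948 (buy SGD at ask) = SGD 7,034,801.47

Net profit: SGD 43,801.47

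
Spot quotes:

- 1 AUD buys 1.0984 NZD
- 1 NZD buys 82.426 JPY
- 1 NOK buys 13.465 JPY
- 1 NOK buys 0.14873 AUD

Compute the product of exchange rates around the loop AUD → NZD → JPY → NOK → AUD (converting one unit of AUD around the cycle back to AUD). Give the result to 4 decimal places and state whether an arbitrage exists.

Around AUD → NZD → JPY → NOK → AUD: 1 × 1.0984 × 82.426 ÷ 13.465 × 0.14873 = 1.000039
Product ≈ 1 (deviation 0.004%, within rounding noise).

1.0000 (no arbitrage)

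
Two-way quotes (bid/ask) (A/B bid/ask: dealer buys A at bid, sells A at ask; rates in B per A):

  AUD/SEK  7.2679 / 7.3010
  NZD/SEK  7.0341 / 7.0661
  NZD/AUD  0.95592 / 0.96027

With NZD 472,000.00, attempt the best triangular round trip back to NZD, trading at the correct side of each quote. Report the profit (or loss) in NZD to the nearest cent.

Net profit: NZD 1,559.80

Best loop NZD → SEK → AUD → NZD:
NZD 472,000.00 × 7.0341 (sell NZD at bid) = SEK 3,320,095.20
SEK 3,320,095.20 ÷ 7.3010 (buy AUD at ask) = AUD 454,745.27
AUD 454,745.27 ÷ 0.96027 (buy NZD at ask) = NZD 473,559.80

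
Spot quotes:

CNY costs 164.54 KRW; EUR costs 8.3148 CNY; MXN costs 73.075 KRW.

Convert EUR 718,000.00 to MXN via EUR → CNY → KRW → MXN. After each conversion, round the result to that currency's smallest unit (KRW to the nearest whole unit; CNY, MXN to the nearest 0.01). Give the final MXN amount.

MXN 13,442,465.19

EUR 718,000.00 × 8.3148 = CNY 5,970,026.40
CNY 5,970,026.40 × 164.54 = KRW 982,308,144
KRW 982,308,144 ÷ 73.075 = MXN 13,442,465.19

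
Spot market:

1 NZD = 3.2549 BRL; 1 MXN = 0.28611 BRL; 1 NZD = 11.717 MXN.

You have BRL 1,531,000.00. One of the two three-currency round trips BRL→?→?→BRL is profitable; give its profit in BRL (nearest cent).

Profit: BRL 45,837.75

Profitable loop is BRL → NZD → MXN → BRL:
BRL 1,531,000.00 ÷ 3.2549 = NZD 470,367.75
NZD 470,367.75 × 11.717 = MXN 5,511,298.96
MXN 5,511,298.96 × 0.28611 = BRL 1,576,837.75
Profit = BRL 1,576,837.75 − BRL 1,531,000.00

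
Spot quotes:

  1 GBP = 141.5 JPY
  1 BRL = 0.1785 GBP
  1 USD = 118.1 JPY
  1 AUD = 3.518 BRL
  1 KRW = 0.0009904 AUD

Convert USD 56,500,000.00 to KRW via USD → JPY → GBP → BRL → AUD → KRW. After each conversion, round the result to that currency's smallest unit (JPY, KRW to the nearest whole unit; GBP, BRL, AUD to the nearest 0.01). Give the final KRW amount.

KRW 75,822,346,103

USD 56,500,000.00 × 118.1 = JPY 6,672,650,000
JPY 6,672,650,000 ÷ 141.5 = GBP 47,156,537.10
GBP 47,156,537.10 ÷ 0.1785 = BRL 264,182,280.67
BRL 264,182,280.67 ÷ 3.518 = AUD 75,094,451.58
AUD 75,094,451.58 ÷ 0.0009904 = KRW 75,822,346,103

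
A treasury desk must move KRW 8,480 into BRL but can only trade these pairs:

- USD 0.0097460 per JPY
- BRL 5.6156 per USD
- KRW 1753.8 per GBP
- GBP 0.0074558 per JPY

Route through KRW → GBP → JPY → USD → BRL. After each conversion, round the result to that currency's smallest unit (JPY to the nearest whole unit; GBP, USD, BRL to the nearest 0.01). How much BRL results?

BRL 35.55

KRW 8,480 ÷ 1753.8 = GBP 4.84
GBP 4.84 ÷ 0.0074558 = JPY 649
JPY 649 × 0.0097460 = USD 6.33
USD 6.33 × 5.6156 = BRL 35.55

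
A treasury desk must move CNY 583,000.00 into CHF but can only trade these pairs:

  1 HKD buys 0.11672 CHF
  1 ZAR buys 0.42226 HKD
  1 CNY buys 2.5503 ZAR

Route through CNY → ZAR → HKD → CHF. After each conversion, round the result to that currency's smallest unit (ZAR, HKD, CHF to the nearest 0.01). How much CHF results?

CNY 583,000.00 × 2.5503 = ZAR 1,486,824.90
ZAR 1,486,824.90 × 0.42226 = HKD 627,826.68
HKD 627,826.68 × 0.11672 = CHF 73,279.93

CHF 73,279.93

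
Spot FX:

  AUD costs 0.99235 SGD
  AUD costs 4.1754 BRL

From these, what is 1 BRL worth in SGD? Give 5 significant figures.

1 BRL ÷ 4.1754 = 0.239498 AUD
0.239498 AUD × 0.99235 = 0.237666 SGD

BRL/SGD = 0.23767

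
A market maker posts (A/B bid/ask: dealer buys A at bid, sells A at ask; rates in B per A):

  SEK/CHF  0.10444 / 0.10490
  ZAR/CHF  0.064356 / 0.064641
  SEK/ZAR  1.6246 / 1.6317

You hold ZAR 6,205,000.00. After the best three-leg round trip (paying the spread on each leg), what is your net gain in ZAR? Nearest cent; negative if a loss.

Net result: ZAR -20,539.93 (no profitable arbitrage after spreads)

Best loop ZAR → CHF → SEK → ZAR:
ZAR 6,205,000.00 × 0.064356 (sell ZAR at bid) = CHF 399,328.98
CHF 399,328.98 ÷ 0.10490 (buy SEK at ask) = SEK 3,806,758.63
SEK 3,806,758.63 × 1.6246 (sell SEK at bid) = ZAR 6,184,460.07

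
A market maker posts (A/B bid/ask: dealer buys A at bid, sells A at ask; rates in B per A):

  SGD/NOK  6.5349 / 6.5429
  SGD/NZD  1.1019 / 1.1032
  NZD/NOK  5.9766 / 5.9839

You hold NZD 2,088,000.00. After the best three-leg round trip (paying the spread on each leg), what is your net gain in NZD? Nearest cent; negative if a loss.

Net profit: NZD 13,631.58

Best loop NZD → NOK → SGD → NZD:
NZD 2,088,000.00 × 5.9766 (sell NZD at bid) = NOK 12,479,140.80
NOK 12,479,140.80 ÷ 6.5429 (buy SGD at ask) = SGD 1,907,279.77
SGD 1,907,279.77 × 1.1019 (sell SGD at bid) = NZD 2,101,631.58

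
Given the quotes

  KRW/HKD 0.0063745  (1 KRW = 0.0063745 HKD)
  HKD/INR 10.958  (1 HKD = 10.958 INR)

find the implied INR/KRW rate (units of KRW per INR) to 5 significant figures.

INR/KRW = 14.316

1 INR ÷ 10.958 = 0.0912575 HKD
0.0912575 HKD ÷ 0.0063745 = 14.316 KRW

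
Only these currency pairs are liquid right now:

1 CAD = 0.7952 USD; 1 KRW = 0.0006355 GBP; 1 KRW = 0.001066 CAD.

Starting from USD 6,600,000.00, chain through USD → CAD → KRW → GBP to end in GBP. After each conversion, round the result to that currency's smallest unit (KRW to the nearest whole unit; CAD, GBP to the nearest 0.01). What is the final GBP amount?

GBP 4,947,956.97

USD 6,600,000.00 ÷ 0.7952 = CAD 8,299,798.79
CAD 8,299,798.79 ÷ 0.001066 = KRW 7,785,927,570
KRW 7,785,927,570 × 0.0006355 = GBP 4,947,956.97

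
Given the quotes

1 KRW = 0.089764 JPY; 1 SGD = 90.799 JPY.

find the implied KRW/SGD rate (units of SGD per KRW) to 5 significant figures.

KRW/SGD = 0.00098860

1 KRW × 0.089764 = 0.089764 JPY
0.089764 JPY ÷ 90.799 = 0.000988601 SGD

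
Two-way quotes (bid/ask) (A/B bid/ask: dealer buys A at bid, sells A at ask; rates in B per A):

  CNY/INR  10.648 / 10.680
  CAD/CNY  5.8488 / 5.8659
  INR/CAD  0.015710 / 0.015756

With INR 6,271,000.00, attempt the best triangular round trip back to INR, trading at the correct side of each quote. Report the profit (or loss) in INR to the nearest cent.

Best loop INR → CNY → CAD → INR:
INR 6,271,000.00 ÷ 10.680 (buy CNY at ask) = CNY 587,172.28
CNY 587,172.28 ÷ 5.8659 (buy CAD at ask) = CAD 100,099.27
CAD 100,099.27 ÷ 0.015756 (buy INR at ask) = INR 6,353,088.73

Net profit: INR 82,088.73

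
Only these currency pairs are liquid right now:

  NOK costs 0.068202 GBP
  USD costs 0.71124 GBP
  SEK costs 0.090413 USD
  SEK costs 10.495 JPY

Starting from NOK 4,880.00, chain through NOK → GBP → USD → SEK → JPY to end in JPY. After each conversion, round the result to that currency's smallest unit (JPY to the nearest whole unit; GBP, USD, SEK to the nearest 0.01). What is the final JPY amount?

NOK 4,880.00 × 0.068202 = GBP 332.83
GBP 332.83 ÷ 0.71124 = USD 467.96
USD 467.96 ÷ 0.090413 = SEK 5,175.80
SEK 5,175.80 × 10.495 = JPY 54,320

JPY 54,320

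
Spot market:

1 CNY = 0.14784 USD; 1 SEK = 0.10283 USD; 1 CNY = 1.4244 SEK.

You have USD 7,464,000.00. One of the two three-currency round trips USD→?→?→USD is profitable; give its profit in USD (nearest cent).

Profit: USD 69,760.05

Profitable loop is USD → SEK → CNY → USD:
USD 7,464,000.00 ÷ 0.10283 = SEK 72,585,821.26
SEK 72,585,821.26 ÷ 1.4244 = CNY 50,958,874.80
CNY 50,958,874.80 × 0.14784 = USD 7,533,760.05
Profit = USD 7,533,760.05 − USD 7,464,000.00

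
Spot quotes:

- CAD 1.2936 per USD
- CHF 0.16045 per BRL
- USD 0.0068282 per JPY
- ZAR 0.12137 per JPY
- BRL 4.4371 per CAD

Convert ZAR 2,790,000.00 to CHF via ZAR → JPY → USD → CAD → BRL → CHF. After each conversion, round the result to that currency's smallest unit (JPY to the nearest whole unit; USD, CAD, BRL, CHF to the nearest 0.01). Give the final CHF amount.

CHF 144,556.64

ZAR 2,790,000.00 ÷ 0.12137 = JPY 22,987,559
JPY 22,987,559 × 0.0068282 = USD 156,963.65
USD 156,963.65 × 1.2936 = CAD 203,048.18
CAD 203,048.18 × 4.4371 = BRL 900,945.08
BRL 900,945.08 × 0.16045 = CHF 144,556.64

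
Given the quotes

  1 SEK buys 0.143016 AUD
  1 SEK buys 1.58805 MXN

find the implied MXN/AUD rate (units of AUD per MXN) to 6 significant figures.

MXN/AUD = 0.0900576

1 MXN ÷ 1.58805 = 0.629703 SEK
0.629703 SEK × 0.143016 = 0.0900576 AUD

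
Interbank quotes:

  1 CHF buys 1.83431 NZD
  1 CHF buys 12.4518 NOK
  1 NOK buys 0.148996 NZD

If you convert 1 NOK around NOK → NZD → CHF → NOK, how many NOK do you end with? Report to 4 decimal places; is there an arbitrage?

1.0114 (arbitrage exists)

Around NOK → NZD → CHF → NOK: 1 × 0.148996 ÷ 1.83431 × 12.4518 = 1.011426
Product > 1; profitable direction is NOK → NZD → CHF → NOK.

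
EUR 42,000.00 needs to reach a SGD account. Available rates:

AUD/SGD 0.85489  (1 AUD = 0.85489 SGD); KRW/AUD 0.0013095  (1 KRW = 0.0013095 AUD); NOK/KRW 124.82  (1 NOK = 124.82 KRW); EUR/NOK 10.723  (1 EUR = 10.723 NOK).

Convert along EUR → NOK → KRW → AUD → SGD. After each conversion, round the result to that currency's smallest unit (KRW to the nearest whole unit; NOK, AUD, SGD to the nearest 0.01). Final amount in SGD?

EUR 42,000.00 × 10.723 = NOK 450,366.00
NOK 450,366.00 × 124.82 = KRW 56,214,684
KRW 56,214,684 × 0.0013095 = AUD 73,613.13
AUD 73,613.13 × 0.85489 = SGD 62,931.13

SGD 62,931.13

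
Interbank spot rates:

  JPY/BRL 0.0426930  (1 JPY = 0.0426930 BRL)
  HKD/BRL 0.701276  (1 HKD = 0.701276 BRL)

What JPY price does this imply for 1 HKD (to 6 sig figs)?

HKD/JPY = 16.4260

1 HKD × 0.701276 = 0.701276 BRL
0.701276 BRL ÷ 0.0426930 = 16.426 JPY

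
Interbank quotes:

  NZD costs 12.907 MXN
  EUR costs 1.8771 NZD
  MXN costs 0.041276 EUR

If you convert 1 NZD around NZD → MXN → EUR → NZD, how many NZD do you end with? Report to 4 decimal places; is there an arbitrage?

1.0000 (no arbitrage)

Around NZD → MXN → EUR → NZD: 1 × 12.907 × 0.041276 × 1.8771 = 1.000024
Product ≈ 1 (deviation 0.002%, within rounding noise).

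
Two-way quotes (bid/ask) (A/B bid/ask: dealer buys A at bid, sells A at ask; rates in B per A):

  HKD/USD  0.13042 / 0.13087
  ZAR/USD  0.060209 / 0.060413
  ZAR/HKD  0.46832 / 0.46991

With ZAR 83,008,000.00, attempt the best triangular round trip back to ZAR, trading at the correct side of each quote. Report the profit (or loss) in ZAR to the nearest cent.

Net profit: ZAR 914,120.43

Best loop ZAR → HKD → USD → ZAR:
ZAR 83,008,000.00 × 0.46832 (sell ZAR at bid) = HKD 38,874,306.56
HKD 38,874,306.56 × 0.13042 (sell HKD at bid) = USD 5,069,987.06
USD 5,069,987.06 ÷ 0.060413 (buy ZAR at ask) = ZAR 83,922,120.43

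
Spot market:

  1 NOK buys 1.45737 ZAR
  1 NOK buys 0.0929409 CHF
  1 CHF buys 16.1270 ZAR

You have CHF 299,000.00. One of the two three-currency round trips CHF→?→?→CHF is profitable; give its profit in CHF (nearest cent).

Profitable loop is CHF → ZAR → NOK → CHF:
CHF 299,000.00 × 16.1270 = ZAR 4,821,973.00
ZAR 4,821,973.00 ÷ 1.45737 = NOK 3,308,681.39
NOK 3,308,681.39 × 0.0929409 = CHF 307,511.83
Profit = CHF 307,511.83 − CHF 299,000.00

Profit: CHF 8,511.83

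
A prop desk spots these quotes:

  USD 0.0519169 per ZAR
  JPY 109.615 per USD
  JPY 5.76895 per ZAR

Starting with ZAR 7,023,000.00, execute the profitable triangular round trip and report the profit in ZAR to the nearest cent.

Profit: ZAR 96,355.88

Profitable loop is ZAR → JPY → USD → ZAR:
ZAR 7,023,000.00 × 5.76895 = JPY 40,515,336
JPY 40,515,336 ÷ 109.615 = USD 369,614.89
USD 369,614.89 ÷ 0.0519169 = ZAR 7,119,355.88
Profit = ZAR 7,119,355.88 − ZAR 7,023,000.00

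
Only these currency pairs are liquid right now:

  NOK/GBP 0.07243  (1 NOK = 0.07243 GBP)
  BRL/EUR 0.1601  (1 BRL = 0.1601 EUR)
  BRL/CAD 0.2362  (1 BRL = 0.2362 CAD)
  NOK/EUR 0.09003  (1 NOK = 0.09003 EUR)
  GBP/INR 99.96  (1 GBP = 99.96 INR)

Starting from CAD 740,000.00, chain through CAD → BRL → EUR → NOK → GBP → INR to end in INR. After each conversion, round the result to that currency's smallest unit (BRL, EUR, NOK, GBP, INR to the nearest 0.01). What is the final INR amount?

CAD 740,000.00 ÷ 0.2362 = BRL 3,132,938.19
BRL 3,132,938.19 × 0.1601 = EUR 501,583.40
EUR 501,583.40 ÷ 0.09003 = NOK 5,571,291.79
NOK 5,571,291.79 × 0.07243 = GBP 403,528.66
GBP 403,528.66 × 99.96 = INR 40,336,724.85

INR 40,336,724.85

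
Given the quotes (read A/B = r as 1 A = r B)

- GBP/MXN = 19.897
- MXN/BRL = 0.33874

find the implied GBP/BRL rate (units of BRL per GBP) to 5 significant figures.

1 GBP × 19.897 = 19.897 MXN
19.897 MXN × 0.33874 = 6.73991 BRL

GBP/BRL = 6.7399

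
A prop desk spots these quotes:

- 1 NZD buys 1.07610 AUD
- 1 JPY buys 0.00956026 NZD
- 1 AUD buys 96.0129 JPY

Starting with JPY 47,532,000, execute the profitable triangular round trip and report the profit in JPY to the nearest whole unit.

Profitable loop is JPY → AUD → NZD → JPY:
JPY 47,532,000 ÷ 96.0129 = AUD 495,058.48
AUD 495,058.48 ÷ 1.07610 = NZD 460,048.77
NZD 460,048.77 ÷ 0.00956026 = JPY 48,120,947
Profit = JPY 48,120,947 − JPY 47,532,000

Profit: JPY 588,947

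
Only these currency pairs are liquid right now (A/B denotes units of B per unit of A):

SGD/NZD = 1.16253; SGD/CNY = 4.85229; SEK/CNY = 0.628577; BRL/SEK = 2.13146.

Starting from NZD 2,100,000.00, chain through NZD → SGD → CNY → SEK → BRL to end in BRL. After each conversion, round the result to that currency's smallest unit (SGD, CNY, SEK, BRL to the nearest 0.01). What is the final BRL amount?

NZD 2,100,000.00 ÷ 1.16253 = SGD 1,806,405.00
SGD 1,806,405.00 × 4.85229 = CNY 8,765,200.92
CNY 8,765,200.92 ÷ 0.628577 = SEK 13,944,514.23
SEK 13,944,514.23 ÷ 2.13146 = BRL 6,542,235.95

BRL 6,542,235.95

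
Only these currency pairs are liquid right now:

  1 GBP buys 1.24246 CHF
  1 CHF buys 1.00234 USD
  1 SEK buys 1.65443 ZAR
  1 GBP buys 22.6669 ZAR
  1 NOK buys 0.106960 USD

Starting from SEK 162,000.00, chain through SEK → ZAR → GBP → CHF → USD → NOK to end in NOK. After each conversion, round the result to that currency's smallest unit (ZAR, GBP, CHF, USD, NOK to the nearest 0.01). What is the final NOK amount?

SEK 162,000.00 × 1.65443 = ZAR 268,017.66
ZAR 268,017.66 ÷ 22.6669 = GBP 11,824.19
GBP 11,824.19 × 1.24246 = CHF 14,691.08
CHF 14,691.08 × 1.00234 = USD 14,725.46
USD 14,725.46 ÷ 0.106960 = NOK 137,672.59

NOK 137,672.59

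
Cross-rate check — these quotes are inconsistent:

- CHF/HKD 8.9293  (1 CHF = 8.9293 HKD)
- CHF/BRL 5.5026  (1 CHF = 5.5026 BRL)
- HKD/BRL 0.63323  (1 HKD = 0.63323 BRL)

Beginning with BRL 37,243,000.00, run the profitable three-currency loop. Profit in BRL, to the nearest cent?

Profitable loop is BRL → CHF → HKD → BRL:
BRL 37,243,000.00 ÷ 5.5026 = CHF 6,768,255.01
CHF 6,768,255.01 × 8.9293 = HKD 60,435,779.43
HKD 60,435,779.43 × 0.63323 = BRL 38,269,748.61
Profit = BRL 38,269,748.61 − BRL 37,243,000.00

Profit: BRL 1,026,748.61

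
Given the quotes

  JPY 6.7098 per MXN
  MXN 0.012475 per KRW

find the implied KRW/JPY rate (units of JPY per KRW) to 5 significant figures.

KRW/JPY = 0.083705

1 KRW × 0.012475 = 0.012475 MXN
0.012475 MXN × 6.7098 = 0.0837048 JPY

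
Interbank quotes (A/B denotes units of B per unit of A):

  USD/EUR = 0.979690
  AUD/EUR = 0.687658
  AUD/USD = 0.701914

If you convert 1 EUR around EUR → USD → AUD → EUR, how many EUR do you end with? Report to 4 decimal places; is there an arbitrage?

Around EUR → USD → AUD → EUR: 1 ÷ 0.979690 ÷ 0.701914 × 0.687658 = 1.000000
Product ≈ 1 (deviation 0.000%, within rounding noise).

1.0000 (no arbitrage)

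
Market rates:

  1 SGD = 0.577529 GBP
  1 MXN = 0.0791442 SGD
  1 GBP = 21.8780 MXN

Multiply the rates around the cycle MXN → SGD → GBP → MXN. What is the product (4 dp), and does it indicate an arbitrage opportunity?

Around MXN → SGD → GBP → MXN: 1 × 0.0791442 × 0.577529 × 21.8780 = 1.000001
Product ≈ 1 (deviation 0.000%, within rounding noise).

1.0000 (no arbitrage)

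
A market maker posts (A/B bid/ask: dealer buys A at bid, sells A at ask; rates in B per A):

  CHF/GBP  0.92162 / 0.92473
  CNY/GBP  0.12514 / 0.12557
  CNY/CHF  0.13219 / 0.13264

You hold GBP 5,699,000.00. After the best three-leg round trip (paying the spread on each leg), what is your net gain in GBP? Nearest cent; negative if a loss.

Best loop GBP → CHF → CNY → GBP:
GBP 5,699,000.00 ÷ 0.92473 (buy CHF at ask) = CHF 6,162,879.98
CHF 6,162,879.98 ÷ 0.13264 (buy CNY at ask) = CNY 46,463,208.50
CNY 46,463,208.50 × 0.12514 (sell CNY at bid) = GBP 5,814,405.91

Net profit: GBP 115,405.91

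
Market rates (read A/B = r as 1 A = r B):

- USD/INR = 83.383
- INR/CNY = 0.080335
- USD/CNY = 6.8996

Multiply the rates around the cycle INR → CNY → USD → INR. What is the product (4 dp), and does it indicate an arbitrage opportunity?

0.9709 (arbitrage exists)

Around INR → CNY → USD → INR: 1 × 0.080335 ÷ 6.8996 × 83.383 = 0.970864
Product < 1; profitable direction is INR → USD → CNY → INR.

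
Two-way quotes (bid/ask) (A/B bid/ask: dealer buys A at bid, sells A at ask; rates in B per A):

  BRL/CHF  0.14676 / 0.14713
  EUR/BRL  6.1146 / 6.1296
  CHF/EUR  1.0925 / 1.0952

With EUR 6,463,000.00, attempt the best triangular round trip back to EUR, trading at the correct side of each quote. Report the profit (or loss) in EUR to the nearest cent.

Net profit: EUR 80,458.48

Best loop EUR → CHF → BRL → EUR:
EUR 6,463,000.00 ÷ 1.0952 (buy CHF at ask) = CHF 5,901,205.26
CHF 5,901,205.26 ÷ 0.14713 (buy BRL at ask) = BRL 40,108,783.11
BRL 40,108,783.11 ÷ 6.1296 (buy EUR at ask) = EUR 6,543,458.48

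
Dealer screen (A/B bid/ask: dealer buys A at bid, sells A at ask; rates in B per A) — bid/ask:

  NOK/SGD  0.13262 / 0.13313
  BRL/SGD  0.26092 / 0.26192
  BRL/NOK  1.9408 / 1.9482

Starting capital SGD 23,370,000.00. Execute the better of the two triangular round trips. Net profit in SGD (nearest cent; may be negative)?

Net profit: SGD 140,215.57

Best loop SGD → NOK → BRL → SGD:
SGD 23,370,000.00 ÷ 0.13313 (buy NOK at ask) = NOK 175,542,702.62
NOK 175,542,702.62 ÷ 1.9482 (buy BRL at ask) = BRL 90,105,072.69
BRL 90,105,072.69 × 0.26092 (sell BRL at bid) = SGD 23,510,215.57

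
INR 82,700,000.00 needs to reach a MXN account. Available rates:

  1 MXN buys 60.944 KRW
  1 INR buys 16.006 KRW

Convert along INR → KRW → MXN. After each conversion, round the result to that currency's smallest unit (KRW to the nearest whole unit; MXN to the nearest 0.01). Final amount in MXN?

INR 82,700,000.00 × 16.006 = KRW 1,323,696,200
KRW 1,323,696,200 ÷ 60.944 = MXN 21,719,877.26

MXN 21,719,877.26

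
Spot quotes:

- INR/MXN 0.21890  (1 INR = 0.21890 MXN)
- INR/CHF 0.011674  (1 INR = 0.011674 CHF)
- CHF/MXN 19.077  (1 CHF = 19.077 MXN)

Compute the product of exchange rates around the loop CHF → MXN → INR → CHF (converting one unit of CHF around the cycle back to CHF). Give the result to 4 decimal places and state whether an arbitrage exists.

Around CHF → MXN → INR → CHF: 1 × 19.077 ÷ 0.21890 × 0.011674 = 1.017382
Product > 1; profitable direction is CHF → MXN → INR → CHF.

1.0174 (arbitrage exists)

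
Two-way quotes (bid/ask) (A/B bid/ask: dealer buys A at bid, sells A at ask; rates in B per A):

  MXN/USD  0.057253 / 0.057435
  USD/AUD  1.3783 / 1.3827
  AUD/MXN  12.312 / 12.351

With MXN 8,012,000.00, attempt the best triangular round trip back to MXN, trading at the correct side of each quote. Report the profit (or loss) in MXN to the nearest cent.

Net profit: MXN 156,347.98

Best loop MXN → AUD → USD → MXN:
MXN 8,012,000.00 ÷ 12.351 (buy AUD at ask) = AUD 648,692.41
AUD 648,692.41 ÷ 1.3827 (buy USD at ask) = USD 469,149.07
USD 469,149.07 ÷ 0.057435 (buy MXN at ask) = MXN 8,168,347.98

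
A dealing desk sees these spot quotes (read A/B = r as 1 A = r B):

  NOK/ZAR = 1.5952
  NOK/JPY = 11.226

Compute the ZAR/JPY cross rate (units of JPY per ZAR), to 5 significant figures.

1 ZAR ÷ 1.5952 = 0.626881 NOK
0.626881 NOK × 11.226 = 7.03736 JPY

ZAR/JPY = 7.0374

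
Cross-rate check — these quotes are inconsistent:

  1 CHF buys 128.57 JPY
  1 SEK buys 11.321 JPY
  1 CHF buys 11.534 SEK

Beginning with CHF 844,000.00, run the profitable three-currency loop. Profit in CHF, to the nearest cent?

Profitable loop is CHF → SEK → JPY → CHF:
CHF 844,000.00 × 11.534 = SEK 9,734,696.00
SEK 9,734,696.00 × 11.321 = JPY 110,206,493
JPY 110,206,493 ÷ 128.57 = CHF 857,171.14
Profit = CHF 857,171.14 − CHF 844,000.00

Profit: CHF 13,171.14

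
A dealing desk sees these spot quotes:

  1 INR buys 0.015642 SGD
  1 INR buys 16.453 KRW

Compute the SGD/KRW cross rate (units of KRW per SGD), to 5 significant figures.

1 SGD ÷ 0.015642 = 63.9304 INR
63.9304 INR × 16.453 = 1051.85 KRW

SGD/KRW = 1051.8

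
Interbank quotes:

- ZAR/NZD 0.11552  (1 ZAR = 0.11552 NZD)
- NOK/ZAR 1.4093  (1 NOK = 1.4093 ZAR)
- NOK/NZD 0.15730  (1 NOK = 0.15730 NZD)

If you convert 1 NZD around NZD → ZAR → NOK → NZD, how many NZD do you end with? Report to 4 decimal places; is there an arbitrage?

0.9662 (arbitrage exists)

Around NZD → ZAR → NOK → NZD: 1 ÷ 0.11552 ÷ 1.4093 × 0.15730 = 0.966202
Product < 1; profitable direction is NZD → NOK → ZAR → NZD.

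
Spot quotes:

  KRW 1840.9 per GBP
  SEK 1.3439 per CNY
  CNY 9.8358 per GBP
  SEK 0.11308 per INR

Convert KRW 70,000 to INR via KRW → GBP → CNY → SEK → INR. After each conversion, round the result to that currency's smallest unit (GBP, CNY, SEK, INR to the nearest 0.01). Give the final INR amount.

INR 4,444.29

KRW 70,000 ÷ 1840.9 = GBP 38.02
GBP 38.02 × 9.8358 = CNY 373.96
CNY 373.96 × 1.3439 = SEK 502.56
SEK 502.56 ÷ 0.11308 = INR 4,444.29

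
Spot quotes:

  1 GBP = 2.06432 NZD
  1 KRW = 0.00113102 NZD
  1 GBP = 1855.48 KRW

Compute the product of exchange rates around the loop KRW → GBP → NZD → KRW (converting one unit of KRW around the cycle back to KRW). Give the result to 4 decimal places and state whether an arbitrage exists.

0.9837 (arbitrage exists)

Around KRW → GBP → NZD → KRW: 1 ÷ 1855.48 × 2.06432 ÷ 0.00113102 = 0.983672
Product < 1; profitable direction is KRW → NZD → GBP → KRW.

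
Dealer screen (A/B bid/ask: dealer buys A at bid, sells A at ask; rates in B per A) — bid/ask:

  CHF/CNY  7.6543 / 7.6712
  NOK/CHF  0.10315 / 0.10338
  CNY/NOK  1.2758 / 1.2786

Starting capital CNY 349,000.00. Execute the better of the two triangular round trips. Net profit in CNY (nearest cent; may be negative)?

Best loop CNY → NOK → CHF → CNY:
CNY 349,000.00 × 1.2758 (sell CNY at bid) = NOK 445,254.20
NOK 445,254.20 × 0.10315 (sell NOK at bid) = CHF 45,927.97
CHF 45,927.97 × 7.6543 (sell CHF at bid) = CNY 351,546.47

Net profit: CNY 2,546.47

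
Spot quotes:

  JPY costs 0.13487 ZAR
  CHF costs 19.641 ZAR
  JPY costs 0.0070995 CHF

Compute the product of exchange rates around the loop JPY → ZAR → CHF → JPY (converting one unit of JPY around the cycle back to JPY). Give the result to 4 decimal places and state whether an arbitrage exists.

Around JPY → ZAR → CHF → JPY: 1 × 0.13487 ÷ 19.641 ÷ 0.0070995 = 0.967217
Product < 1; profitable direction is JPY → CHF → ZAR → JPY.

0.9672 (arbitrage exists)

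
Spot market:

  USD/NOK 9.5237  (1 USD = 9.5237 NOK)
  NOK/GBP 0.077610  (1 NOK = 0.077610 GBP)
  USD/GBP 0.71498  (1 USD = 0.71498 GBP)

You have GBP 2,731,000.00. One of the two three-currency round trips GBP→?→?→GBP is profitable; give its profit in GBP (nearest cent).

Profitable loop is GBP → USD → NOK → GBP:
GBP 2,731,000.00 ÷ 0.71498 = USD 3,819,687.26
USD 3,819,687.26 × 9.5237 = NOK 36,377,555.60
NOK 36,377,555.60 × 0.077610 = GBP 2,823,262.09
Profit = GBP 2,823,262.09 − GBP 2,731,000.00

Profit: GBP 92,262.09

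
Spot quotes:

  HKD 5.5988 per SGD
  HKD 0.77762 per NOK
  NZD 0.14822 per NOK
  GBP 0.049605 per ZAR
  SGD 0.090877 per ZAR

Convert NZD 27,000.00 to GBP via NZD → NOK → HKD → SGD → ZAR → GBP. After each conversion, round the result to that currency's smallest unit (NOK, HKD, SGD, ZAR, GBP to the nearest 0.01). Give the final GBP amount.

GBP 13,810.23

NZD 27,000.00 ÷ 0.14822 = NOK 182,161.65
NOK 182,161.65 × 0.77762 = HKD 141,652.54
HKD 141,652.54 ÷ 5.5988 = SGD 25,300.52
SGD 25,300.52 ÷ 0.090877 = ZAR 278,404.00
ZAR 278,404.00 × 0.049605 = GBP 13,810.23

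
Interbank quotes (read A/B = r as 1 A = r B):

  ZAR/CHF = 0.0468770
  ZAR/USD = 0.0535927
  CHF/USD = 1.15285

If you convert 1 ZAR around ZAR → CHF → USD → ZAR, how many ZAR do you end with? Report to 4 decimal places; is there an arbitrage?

1.0084 (arbitrage exists)

Around ZAR → CHF → USD → ZAR: 1 × 0.0468770 × 1.15285 ÷ 0.0535927 = 1.008386
Product > 1; profitable direction is ZAR → CHF → USD → ZAR.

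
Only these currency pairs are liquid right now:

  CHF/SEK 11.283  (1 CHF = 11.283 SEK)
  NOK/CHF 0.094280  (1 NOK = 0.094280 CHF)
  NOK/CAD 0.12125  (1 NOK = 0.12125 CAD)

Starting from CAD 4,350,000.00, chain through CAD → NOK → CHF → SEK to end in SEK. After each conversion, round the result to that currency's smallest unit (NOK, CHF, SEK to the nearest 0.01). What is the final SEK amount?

SEK 38,163,805.26

CAD 4,350,000.00 ÷ 0.12125 = NOK 35,876,288.66
NOK 35,876,288.66 × 0.094280 = CHF 3,382,416.49
CHF 3,382,416.49 × 11.283 = SEK 38,163,805.26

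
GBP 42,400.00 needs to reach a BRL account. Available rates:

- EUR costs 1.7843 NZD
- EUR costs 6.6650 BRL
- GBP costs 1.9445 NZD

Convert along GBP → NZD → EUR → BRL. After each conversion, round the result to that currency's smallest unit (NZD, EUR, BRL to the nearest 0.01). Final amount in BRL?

BRL 307,968.32

GBP 42,400.00 × 1.9445 = NZD 82,446.80
NZD 82,446.80 ÷ 1.7843 = EUR 46,206.80
EUR 46,206.80 × 6.6650 = BRL 307,968.32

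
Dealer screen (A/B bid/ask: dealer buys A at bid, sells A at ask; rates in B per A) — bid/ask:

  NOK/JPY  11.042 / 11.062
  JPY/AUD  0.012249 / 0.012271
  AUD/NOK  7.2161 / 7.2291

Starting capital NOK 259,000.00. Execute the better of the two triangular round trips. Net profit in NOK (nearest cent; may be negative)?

Net profit: NOK 4,938.00

Best loop NOK → AUD → JPY → NOK:
NOK 259,000.00 ÷ 7.2291 (buy AUD at ask) = AUD 35,827.42
AUD 35,827.42 ÷ 0.012271 (buy JPY at ask) = JPY 2,919,682
JPY 2,919,682 ÷ 11.062 (buy NOK at ask) = NOK 263,938.00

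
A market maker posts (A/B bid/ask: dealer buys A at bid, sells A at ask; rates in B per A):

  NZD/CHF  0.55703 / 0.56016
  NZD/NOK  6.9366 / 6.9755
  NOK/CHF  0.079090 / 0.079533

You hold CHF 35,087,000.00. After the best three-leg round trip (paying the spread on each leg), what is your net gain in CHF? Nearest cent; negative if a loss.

Net profit: CHF 142,145.96

Best loop CHF → NOK → NZD → CHF:
CHF 35,087,000.00 ÷ 0.079533 (buy NOK at ask) = NOK 441,162,787.77
NOK 441,162,787.77 ÷ 6.9755 (buy NZD at ask) = NZD 63,244,611.54
NZD 63,244,611.54 × 0.55703 (sell NZD at bid) = CHF 35,229,145.96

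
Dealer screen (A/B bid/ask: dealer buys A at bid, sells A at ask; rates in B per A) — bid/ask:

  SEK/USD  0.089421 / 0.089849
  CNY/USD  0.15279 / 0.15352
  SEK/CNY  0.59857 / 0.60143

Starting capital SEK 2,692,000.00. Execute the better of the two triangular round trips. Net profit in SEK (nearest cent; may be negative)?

Net profit: SEK 48,133.27

Best loop SEK → CNY → USD → SEK:
SEK 2,692,000.00 × 0.59857 (sell SEK at bid) = CNY 1,611,350.44
CNY 1,611,350.44 × 0.15279 (sell CNY at bid) = USD 246,198.23
USD 246,198.23 ÷ 0.089849 (buy SEK at ask) = SEK 2,740,133.27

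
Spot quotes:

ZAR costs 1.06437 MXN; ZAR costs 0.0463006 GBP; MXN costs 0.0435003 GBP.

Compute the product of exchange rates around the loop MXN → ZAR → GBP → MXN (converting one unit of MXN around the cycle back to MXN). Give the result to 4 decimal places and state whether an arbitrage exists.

Around MXN → ZAR → GBP → MXN: 1 ÷ 1.06437 × 0.0463006 ÷ 0.0435003 = 1.000004
Product ≈ 1 (deviation 0.000%, within rounding noise).

1.0000 (no arbitrage)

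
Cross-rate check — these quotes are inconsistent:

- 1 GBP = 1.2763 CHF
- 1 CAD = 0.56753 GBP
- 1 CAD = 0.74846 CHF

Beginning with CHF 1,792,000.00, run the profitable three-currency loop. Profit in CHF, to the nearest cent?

Profitable loop is CHF → GBP → CAD → CHF:
CHF 1,792,000.00 ÷ 1.2763 = GBP 1,404,058.61
GBP 1,404,058.61 ÷ 0.56753 = CAD 2,473,981.30
CAD 2,473,981.30 × 0.74846 = CHF 1,851,676.04
Profit = CHF 1,851,676.04 − CHF 1,792,000.00

Profit: CHF 59,676.04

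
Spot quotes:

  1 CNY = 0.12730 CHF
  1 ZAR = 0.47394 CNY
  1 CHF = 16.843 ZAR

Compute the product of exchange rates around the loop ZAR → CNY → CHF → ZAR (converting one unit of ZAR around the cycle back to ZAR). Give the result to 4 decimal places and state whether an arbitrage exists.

1.0162 (arbitrage exists)

Around ZAR → CNY → CHF → ZAR: 1 × 0.47394 × 0.12730 × 16.843 = 1.016181
Product > 1; profitable direction is ZAR → CNY → CHF → ZAR.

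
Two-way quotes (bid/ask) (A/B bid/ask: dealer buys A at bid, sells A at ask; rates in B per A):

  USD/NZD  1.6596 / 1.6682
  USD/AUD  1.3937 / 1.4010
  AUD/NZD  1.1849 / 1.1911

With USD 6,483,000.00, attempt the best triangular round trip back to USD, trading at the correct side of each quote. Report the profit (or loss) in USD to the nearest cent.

Net result: USD -35,474.21 (no profitable arbitrage after spreads)

Best loop USD → NZD → AUD → USD:
USD 6,483,000.00 × 1.6596 (sell USD at bid) = NZD 10,759,186.80
NZD 10,759,186.80 ÷ 1.1911 (buy AUD at ask) = AUD 9,032,983.63
AUD 9,032,983.63 ÷ 1.4010 (buy USD at ask) = USD 6,447,525.79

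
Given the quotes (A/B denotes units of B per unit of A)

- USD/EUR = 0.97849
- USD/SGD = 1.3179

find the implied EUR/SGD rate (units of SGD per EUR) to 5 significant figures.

EUR/SGD = 1.3469

1 EUR ÷ 0.97849 = 1.02198 USD
1.02198 USD × 1.3179 = 1.34687 SGD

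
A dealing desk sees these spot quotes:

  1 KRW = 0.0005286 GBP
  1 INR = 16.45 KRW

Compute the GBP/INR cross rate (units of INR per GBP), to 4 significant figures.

GBP/INR = 115.0

1 GBP ÷ 0.0005286 = 1891.79 KRW
1891.79 KRW ÷ 16.45 = 115.002 INR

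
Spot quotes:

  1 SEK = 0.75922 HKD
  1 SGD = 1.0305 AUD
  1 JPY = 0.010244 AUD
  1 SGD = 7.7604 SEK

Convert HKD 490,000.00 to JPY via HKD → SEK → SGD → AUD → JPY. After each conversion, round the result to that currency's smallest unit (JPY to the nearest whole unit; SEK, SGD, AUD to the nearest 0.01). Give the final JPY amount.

HKD 490,000.00 ÷ 0.75922 = SEK 645,399.23
SEK 645,399.23 ÷ 7.7604 = SGD 83,165.72
SGD 83,165.72 × 1.0305 = AUD 85,702.27
AUD 85,702.27 ÷ 0.010244 = JPY 8,366,094

JPY 8,366,094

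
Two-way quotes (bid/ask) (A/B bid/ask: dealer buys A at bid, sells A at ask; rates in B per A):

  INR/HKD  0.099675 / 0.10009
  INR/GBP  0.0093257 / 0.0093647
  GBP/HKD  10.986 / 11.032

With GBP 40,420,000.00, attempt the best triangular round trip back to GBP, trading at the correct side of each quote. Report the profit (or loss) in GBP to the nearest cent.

Net profit: GBP 953,918.54

Best loop GBP → HKD → INR → GBP:
GBP 40,420,000.00 × 10.986 (sell GBP at bid) = HKD 444,054,120.00
HKD 444,054,120.00 ÷ 0.10009 (buy INR at ask) = INR 4,436,548,306.52
INR 4,436,548,306.52 × 0.0093257 (sell INR at bid) = GBP 41,373,918.54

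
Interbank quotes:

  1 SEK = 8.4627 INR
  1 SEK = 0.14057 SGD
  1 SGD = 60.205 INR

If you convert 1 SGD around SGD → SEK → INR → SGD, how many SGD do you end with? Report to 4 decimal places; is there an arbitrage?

1.0000 (no arbitrage)

Around SGD → SEK → INR → SGD: 1 ÷ 0.14057 × 8.4627 ÷ 60.205 = 0.999963
Product ≈ 1 (deviation 0.004%, within rounding noise).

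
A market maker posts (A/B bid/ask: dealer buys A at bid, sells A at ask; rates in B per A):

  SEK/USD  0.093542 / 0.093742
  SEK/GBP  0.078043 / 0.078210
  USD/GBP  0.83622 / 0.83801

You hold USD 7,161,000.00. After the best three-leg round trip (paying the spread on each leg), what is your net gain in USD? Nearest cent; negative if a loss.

Net profit: USD 1,070.46

Best loop USD → GBP → SEK → USD:
USD 7,161,000.00 × 0.83622 (sell USD at bid) = GBP 5,988,171.42
GBP 5,988,171.42 ÷ 0.078210 (buy SEK at ask) = SEK 76,565,291.14
SEK 76,565,291.14 × 0.093542 (sell SEK at bid) = USD 7,162,070.46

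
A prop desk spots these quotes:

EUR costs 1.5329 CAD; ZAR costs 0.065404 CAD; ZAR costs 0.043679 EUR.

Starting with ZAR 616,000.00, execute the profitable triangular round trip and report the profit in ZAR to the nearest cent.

Profitable loop is ZAR → EUR → CAD → ZAR:
ZAR 616,000.00 × 0.043679 = EUR 26,906.26
EUR 26,906.26 × 1.5329 = CAD 41,244.61
CAD 41,244.61 ÷ 0.065404 = ZAR 630,612.99
Profit = ZAR 630,612.99 − ZAR 616,000.00

Profit: ZAR 14,612.99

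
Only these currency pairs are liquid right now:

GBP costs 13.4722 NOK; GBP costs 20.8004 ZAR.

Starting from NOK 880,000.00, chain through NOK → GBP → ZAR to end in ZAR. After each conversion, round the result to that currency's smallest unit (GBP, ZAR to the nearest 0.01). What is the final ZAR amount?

NOK 880,000.00 ÷ 13.4722 = GBP 65,319.70
GBP 65,319.70 × 20.8004 = ZAR 1,358,675.89

ZAR 1,358,675.89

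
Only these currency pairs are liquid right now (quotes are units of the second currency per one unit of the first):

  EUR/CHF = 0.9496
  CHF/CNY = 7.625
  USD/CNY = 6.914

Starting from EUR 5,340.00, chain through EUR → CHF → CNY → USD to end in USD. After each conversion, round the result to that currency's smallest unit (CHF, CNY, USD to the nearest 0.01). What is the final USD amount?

EUR 5,340.00 × 0.9496 = CHF 5,070.86
CHF 5,070.86 × 7.625 = CNY 38,665.31
CNY 38,665.31 ÷ 6.914 = USD 5,592.32

USD 5,592.32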